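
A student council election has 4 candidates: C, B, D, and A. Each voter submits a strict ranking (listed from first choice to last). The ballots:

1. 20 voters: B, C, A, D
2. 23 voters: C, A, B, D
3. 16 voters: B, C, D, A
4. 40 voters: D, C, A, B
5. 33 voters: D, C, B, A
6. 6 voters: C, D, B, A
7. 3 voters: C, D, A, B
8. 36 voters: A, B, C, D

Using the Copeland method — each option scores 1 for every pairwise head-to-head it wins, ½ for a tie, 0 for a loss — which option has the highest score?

C

C: beats B, D, and A → score 3.
B: beats D; loses to C and A → score 1.
D: beats A; loses to C and B → score 1.
A: beats B; loses to C and D → score 1.
C has the best pairwise record.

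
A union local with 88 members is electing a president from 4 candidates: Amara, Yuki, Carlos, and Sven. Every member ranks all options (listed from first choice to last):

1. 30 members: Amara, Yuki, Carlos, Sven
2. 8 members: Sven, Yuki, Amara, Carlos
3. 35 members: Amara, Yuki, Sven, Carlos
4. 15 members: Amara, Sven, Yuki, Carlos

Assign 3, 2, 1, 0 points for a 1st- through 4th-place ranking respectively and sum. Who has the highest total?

Amara

Amara: 30·3 + 8·1 + 35·3 + 15·3 = 248
Yuki: 30·2 + 8·2 + 35·2 + 15·1 = 161
Carlos: 30·1 + 8·0 + 35·0 + 15·0 = 30
Sven: 30·0 + 8·3 + 35·1 + 15·2 = 89
Amara has the highest Borda score (248).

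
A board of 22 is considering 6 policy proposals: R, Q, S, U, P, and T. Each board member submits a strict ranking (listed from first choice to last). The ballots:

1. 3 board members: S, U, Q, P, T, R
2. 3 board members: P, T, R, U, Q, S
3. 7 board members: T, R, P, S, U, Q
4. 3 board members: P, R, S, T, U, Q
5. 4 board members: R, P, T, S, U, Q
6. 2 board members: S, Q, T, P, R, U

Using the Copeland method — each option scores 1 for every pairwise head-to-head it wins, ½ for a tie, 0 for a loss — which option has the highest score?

R: beats Q, S, and U; ties P; loses to T → score 3.5.
Q: loses to R, S, U, P, and T → score 0.
S: beats Q and U; loses to R, P, and T → score 2.
U: beats Q; loses to R, S, P, and T → score 1.
P: beats Q, S, U, and T; ties R → score 4.5.
T: beats R, Q, S, and U; loses to P → score 4.
P has the best pairwise record.

P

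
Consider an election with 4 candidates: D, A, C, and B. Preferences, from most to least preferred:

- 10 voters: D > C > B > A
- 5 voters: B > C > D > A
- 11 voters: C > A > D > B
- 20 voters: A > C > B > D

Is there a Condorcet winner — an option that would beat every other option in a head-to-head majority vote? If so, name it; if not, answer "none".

C

C vs D: 36–10 for C.
C vs A: 26–20 for C.
C vs B: 41–5 for C.
C beats every other option head-to-head.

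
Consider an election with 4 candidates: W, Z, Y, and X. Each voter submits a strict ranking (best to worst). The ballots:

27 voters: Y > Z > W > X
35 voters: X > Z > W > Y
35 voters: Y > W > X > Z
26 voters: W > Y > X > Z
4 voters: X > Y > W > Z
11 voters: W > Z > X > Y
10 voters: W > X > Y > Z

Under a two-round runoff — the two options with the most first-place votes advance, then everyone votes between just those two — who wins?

Round 1 first-place votes: W 47, Z 0, Y 62, X 39.
Y and W advance.
Runoff: Y is preferred to W by 66 voters; W by 82.
W wins the runoff.

W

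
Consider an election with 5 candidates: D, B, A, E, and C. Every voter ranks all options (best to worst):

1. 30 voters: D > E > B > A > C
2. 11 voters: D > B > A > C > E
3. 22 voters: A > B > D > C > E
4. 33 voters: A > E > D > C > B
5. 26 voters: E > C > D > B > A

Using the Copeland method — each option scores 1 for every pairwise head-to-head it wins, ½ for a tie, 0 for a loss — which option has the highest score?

D: beats B, A, E, and C → score 4.
B: beats A and C; loses to D and E → score 2.
A: beats E and C; loses to D and B → score 2.
E: beats B and C; loses to D and A → score 2.
C: loses to D, B, A, and E → score 0.
D has the best pairwise record.

D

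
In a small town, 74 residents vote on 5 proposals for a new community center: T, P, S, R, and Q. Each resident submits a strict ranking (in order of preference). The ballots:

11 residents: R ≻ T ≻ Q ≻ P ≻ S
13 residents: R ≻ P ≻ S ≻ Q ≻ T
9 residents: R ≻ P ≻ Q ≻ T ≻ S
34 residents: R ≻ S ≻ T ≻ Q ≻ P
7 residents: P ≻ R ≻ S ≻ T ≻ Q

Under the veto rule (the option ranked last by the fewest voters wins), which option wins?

R

Last-place votes: T 13, P 34, S 20, R 0, Q 7.
R is ranked last by the fewest voters, so R wins.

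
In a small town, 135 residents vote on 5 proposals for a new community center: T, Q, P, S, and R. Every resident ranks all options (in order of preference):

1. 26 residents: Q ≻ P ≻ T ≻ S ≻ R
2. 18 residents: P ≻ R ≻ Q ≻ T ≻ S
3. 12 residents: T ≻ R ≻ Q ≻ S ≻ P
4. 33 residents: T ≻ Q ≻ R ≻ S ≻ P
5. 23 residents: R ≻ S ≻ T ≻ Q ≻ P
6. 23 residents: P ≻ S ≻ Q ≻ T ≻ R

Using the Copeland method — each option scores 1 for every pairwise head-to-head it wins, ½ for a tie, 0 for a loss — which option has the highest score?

T

T: beats Q, P, S, and R → score 4.
Q: beats P, S, and R; loses to T → score 3.
P: loses to T, Q, S, and R → score 0.
S: beats P; loses to T, Q, and R → score 1.
R: beats P and S; loses to T and Q → score 2.
T has the best pairwise record.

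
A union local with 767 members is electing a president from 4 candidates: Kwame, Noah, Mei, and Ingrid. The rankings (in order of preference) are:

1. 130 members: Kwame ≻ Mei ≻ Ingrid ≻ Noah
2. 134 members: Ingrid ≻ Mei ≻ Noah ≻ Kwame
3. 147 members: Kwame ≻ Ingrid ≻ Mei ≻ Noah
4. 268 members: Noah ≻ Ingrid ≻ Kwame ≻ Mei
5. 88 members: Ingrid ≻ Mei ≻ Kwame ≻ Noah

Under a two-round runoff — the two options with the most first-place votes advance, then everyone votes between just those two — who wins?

Round 1 first-place votes: Kwame 277, Noah 268, Mei 0, Ingrid 222.
Kwame and Noah advance.
Runoff: Kwame is preferred to Noah by 365 voters; Noah by 402.
Noah wins the runoff.

Noah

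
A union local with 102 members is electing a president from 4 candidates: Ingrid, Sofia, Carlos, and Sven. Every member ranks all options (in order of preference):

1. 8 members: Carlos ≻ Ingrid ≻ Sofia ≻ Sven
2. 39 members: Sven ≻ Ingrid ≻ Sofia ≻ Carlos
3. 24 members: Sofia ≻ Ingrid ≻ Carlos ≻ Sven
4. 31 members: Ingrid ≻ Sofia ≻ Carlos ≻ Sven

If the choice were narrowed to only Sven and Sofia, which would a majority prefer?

Sofia

Voters preferring Sven to Sofia: 39; preferring Sofia to Sven: 63.
Sofia wins the head-to-head.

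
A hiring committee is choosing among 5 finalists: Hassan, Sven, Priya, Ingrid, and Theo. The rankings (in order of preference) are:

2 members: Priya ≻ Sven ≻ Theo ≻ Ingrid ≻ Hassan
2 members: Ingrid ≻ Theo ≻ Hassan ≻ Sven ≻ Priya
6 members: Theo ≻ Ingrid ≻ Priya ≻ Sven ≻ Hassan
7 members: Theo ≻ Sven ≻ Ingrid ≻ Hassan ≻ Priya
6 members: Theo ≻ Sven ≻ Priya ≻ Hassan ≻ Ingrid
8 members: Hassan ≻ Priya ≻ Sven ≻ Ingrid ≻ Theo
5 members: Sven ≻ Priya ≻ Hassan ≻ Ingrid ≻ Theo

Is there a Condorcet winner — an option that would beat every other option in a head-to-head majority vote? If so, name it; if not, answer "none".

Theo

Theo vs Hassan: 23–13 for Theo.
Theo vs Sven: 21–15 for Theo.
Theo vs Priya: 21–15 for Theo.
Theo vs Ingrid: 21–15 for Theo.
Theo beats every other option head-to-head.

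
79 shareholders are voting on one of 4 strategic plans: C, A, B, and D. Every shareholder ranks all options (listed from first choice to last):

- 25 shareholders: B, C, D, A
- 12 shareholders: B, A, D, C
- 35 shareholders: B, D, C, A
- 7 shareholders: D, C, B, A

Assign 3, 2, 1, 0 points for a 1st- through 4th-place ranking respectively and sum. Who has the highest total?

B

C: 25·2 + 12·0 + 35·1 + 7·2 = 99
A: 25·0 + 12·2 + 35·0 + 7·0 = 24
B: 25·3 + 12·3 + 35·3 + 7·1 = 223
D: 25·1 + 12·1 + 35·2 + 7·3 = 128
B has the highest Borda score (223).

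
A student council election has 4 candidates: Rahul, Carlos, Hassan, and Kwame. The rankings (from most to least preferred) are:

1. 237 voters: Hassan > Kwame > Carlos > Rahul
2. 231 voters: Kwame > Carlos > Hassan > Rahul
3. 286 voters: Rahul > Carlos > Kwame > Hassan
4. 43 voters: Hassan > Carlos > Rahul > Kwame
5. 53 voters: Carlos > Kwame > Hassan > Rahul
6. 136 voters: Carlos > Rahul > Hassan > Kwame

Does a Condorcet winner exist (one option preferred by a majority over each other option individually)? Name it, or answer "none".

Carlos

Carlos vs Rahul: 700–286 for Carlos.
Carlos vs Hassan: 706–280 for Carlos.
Carlos vs Kwame: 518–468 for Carlos.
Carlos beats every other option head-to-head.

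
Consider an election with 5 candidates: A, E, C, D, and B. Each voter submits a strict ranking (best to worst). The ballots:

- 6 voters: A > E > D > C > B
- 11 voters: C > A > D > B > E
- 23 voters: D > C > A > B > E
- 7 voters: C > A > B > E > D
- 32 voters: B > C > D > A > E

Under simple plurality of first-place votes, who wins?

B

First-place votes: A 6, E 0, C 18, D 23, B 32.
B has the most first-place votes.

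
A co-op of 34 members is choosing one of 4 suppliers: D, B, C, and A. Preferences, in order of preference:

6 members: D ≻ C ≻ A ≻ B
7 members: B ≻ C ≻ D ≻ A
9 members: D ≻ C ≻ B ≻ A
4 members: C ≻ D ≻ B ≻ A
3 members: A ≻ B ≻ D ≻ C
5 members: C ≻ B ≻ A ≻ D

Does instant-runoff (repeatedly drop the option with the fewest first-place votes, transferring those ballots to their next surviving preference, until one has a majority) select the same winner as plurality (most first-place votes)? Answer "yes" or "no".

yes

Instant-runoff — R1 D 15, B 7, C 9, A 3 (A out); R2 D 15, B 10, C 9 (C out); R3 D 19, B 15 (D winner). Winner: D.
Plurality — first-place votes: D 15, B 7, C 9, A 3. Winner: D.
The two methods agree.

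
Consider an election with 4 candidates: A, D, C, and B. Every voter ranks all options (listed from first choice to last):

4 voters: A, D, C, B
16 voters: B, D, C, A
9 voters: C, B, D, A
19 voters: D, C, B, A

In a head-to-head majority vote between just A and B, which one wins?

Voters preferring A to B: 4; preferring B to A: 44.
B wins the head-to-head.

B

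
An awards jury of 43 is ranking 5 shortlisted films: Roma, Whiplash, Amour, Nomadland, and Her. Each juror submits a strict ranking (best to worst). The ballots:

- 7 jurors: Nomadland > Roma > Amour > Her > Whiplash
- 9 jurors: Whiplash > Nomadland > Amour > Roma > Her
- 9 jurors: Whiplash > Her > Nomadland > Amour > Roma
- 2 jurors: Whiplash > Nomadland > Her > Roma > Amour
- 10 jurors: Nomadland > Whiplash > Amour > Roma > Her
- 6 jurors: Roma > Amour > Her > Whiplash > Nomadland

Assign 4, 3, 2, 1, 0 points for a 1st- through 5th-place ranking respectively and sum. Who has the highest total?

Roma: 7·3 + 9·1 + 9·0 + 2·1 + 10·1 + 6·4 = 66
Whiplash: 7·0 + 9·4 + 9·4 + 2·4 + 10·3 + 6·1 = 116
Amour: 7·2 + 9·2 + 9·1 + 2·0 + 10·2 + 6·3 = 79
Nomadland: 7·4 + 9·3 + 9·2 + 2·3 + 10·4 + 6·0 = 119
Her: 7·1 + 9·0 + 9·3 + 2·2 + 10·0 + 6·2 = 50
Nomadland has the highest Borda score (119).

Nomadland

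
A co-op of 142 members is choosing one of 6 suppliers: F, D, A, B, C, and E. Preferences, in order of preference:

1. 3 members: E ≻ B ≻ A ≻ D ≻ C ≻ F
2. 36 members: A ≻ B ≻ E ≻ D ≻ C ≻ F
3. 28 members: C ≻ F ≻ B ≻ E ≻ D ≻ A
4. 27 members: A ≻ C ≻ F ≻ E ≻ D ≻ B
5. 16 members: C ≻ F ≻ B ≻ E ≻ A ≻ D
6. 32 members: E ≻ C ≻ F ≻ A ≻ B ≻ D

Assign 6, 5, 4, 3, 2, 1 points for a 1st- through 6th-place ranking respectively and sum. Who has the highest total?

C

F: 3·1 + 36·1 + 28·5 + 27·4 + 16·5 + 32·4 = 495
D: 3·3 + 36·3 + 28·2 + 27·2 + 16·1 + 32·1 = 275
A: 3·4 + 36·6 + 28·1 + 27·6 + 16·2 + 32·3 = 546
B: 3·5 + 36·5 + 28·4 + 27·1 + 16·4 + 32·2 = 462
C: 3·2 + 36·2 + 28·6 + 27·5 + 16·6 + 32·5 = 637
E: 3·6 + 36·4 + 28·3 + 27·3 + 16·3 + 32·6 = 567
C has the highest Borda score (637).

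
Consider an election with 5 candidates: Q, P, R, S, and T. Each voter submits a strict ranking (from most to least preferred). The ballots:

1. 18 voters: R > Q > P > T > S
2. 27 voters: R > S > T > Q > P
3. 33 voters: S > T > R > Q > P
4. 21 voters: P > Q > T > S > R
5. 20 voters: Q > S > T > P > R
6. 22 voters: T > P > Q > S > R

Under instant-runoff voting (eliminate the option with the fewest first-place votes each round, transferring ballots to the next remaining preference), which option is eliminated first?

Q

Round 1: Q 20, P 21, R 45, S 33, T 22. Eliminate Q.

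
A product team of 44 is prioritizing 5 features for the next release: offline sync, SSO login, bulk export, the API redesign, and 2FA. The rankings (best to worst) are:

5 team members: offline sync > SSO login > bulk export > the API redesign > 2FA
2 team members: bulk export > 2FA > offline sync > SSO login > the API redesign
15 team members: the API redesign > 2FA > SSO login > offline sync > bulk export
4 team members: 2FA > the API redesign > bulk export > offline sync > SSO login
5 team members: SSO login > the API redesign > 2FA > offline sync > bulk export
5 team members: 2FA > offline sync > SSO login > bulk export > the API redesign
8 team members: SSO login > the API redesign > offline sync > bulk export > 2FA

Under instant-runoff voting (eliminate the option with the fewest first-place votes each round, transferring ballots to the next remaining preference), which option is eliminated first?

bulk export

Round 1: offline sync 5, SSO login 13, bulk export 2, the API redesign 15, 2FA 9. Eliminate bulk export.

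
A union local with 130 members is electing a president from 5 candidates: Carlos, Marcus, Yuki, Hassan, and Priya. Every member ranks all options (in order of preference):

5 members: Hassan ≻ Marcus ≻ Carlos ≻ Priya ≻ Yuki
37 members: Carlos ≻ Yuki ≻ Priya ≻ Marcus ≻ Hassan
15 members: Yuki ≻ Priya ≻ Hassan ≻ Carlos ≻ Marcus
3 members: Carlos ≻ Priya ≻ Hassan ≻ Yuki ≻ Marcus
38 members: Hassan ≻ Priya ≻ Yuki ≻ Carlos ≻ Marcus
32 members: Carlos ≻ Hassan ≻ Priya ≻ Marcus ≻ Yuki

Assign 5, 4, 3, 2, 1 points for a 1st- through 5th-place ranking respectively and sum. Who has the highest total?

Carlos

Carlos: 5·3 + 37·5 + 15·2 + 3·5 + 38·2 + 32·5 = 481
Marcus: 5·4 + 37·2 + 15·1 + 3·1 + 38·1 + 32·2 = 214
Yuki: 5·1 + 37·4 + 15·5 + 3·2 + 38·3 + 32·1 = 380
Hassan: 5·5 + 37·1 + 15·3 + 3·3 + 38·5 + 32·4 = 434
Priya: 5·2 + 37·3 + 15·4 + 3·4 + 38·4 + 32·3 = 441
Carlos has the highest Borda score (481).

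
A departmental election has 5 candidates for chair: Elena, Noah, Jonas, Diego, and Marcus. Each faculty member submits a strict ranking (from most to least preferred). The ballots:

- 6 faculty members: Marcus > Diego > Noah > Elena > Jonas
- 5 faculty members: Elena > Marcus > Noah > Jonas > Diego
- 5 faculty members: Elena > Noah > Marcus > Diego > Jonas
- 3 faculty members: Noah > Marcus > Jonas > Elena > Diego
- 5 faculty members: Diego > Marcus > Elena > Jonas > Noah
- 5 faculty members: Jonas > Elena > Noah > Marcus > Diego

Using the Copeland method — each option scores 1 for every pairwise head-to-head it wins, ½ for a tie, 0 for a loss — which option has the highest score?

Elena

Elena: beats Noah, Jonas, Diego, and Marcus → score 4.
Noah: beats Jonas and Diego; loses to Elena and Marcus → score 2.
Jonas: loses to Elena, Noah, Diego, and Marcus → score 0.
Diego: beats Jonas; loses to Elena, Noah, and Marcus → score 1.
Marcus: beats Noah, Jonas, and Diego; loses to Elena → score 3.
Elena has the best pairwise record.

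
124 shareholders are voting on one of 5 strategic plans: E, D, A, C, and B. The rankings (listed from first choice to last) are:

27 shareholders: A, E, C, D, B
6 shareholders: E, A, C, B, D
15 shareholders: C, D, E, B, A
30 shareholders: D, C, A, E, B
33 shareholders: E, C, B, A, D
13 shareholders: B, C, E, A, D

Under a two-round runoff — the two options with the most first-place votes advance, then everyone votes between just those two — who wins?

Round 1 first-place votes: E 39, D 30, A 27, C 15, B 13.
E and D advance.
Runoff: E is preferred to D by 79 voters; D by 45.
E wins the runoff.

E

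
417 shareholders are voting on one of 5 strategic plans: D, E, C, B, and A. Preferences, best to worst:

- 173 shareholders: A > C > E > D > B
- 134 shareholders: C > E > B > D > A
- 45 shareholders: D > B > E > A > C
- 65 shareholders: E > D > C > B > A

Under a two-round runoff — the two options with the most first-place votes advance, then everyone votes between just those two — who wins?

A

Round 1 first-place votes: D 45, E 65, C 134, B 0, A 173.
A and C advance.
Runoff: A is preferred to C by 218 voters; C by 199.
A wins the runoff.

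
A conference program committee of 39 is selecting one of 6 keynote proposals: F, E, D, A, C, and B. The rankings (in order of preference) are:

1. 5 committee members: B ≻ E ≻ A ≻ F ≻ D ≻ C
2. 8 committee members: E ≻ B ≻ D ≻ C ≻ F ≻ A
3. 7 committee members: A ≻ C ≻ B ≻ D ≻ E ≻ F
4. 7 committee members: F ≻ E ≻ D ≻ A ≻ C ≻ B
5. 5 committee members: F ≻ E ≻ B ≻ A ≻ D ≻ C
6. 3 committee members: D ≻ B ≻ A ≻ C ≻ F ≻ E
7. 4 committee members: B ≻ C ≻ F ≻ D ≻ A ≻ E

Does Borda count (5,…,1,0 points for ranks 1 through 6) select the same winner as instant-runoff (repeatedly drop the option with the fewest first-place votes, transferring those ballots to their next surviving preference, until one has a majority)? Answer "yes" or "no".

Borda — scores: F 93, E 115, D 92, A 87, C 73, B 125. Winner: B.
Instant-runoff — R1 F 12, E 8, D 3, A 7, C 0, B 9 (C out); R2 F 12, E 8, D 3, A 7, B 9 (D out); R3 F 12, E 8, A 7, B 12 (A out); R4 F 12, E 8, B 19 (E out); R5 F 12, B 27 (B winner). Winner: B.
The two methods agree.

yes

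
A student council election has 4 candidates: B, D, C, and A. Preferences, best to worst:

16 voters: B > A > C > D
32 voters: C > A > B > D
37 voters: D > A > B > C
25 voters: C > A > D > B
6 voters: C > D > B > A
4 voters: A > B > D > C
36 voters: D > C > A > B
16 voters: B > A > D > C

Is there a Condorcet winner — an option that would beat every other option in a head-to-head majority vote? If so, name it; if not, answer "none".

none

Checking pairwise contests:
D beats B 104–68.
A beats D 93–79.
D beats C 93–79.
C beats A 99–73.
Every option loses at least one head-to-head, so there is no Condorcet winner.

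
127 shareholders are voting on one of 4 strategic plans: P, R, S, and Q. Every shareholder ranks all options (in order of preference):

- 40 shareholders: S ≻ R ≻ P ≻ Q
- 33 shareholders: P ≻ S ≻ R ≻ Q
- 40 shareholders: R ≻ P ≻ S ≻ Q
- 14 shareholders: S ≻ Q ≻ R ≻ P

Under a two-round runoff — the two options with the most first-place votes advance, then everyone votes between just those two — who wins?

Round 1 first-place votes: P 33, R 40, S 54, Q 0.
S and R advance.
Runoff: S is preferred to R by 87 voters; R by 40.
S wins the runoff.

S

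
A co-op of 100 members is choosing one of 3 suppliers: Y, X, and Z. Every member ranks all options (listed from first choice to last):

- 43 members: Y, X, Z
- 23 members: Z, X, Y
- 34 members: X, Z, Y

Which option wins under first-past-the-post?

Y

First-place votes: Y 43, X 34, Z 23.
Y has the most first-place votes.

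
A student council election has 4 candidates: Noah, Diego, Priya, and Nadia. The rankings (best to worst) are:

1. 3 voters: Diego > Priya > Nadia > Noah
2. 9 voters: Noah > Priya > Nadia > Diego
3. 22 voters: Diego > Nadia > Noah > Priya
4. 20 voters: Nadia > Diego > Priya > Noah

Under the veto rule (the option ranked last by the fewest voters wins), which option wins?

Nadia

Last-place votes: Noah 23, Diego 9, Priya 22, Nadia 0.
Nadia is ranked last by the fewest voters, so Nadia wins.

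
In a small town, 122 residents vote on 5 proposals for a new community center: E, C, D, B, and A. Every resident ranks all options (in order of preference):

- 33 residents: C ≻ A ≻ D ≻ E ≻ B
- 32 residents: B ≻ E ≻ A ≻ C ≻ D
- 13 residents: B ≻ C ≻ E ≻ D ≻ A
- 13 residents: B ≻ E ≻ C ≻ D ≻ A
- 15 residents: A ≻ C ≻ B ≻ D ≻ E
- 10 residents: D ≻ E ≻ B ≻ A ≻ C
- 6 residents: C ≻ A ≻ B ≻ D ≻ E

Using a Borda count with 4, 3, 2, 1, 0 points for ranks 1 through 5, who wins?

C

E: 33·1 + 32·3 + 13·2 + 13·3 + 15·0 + 10·3 + 6·0 = 224
C: 33·4 + 32·1 + 13·3 + 13·2 + 15·3 + 10·0 + 6·4 = 298
D: 33·2 + 32·0 + 13·1 + 13·1 + 15·1 + 10·4 + 6·1 = 153
B: 33·0 + 32·4 + 13·4 + 13·4 + 15·2 + 10·2 + 6·2 = 294
A: 33·3 + 32·2 + 13·0 + 13·0 + 15·4 + 10·1 + 6·3 = 251
C has the highest Borda score (298).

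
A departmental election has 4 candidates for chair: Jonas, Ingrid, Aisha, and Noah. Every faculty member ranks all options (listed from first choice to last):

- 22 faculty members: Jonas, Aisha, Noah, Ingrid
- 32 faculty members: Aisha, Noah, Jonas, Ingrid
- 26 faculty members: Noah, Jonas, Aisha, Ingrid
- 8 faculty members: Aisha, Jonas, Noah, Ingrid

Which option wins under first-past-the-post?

Aisha

First-place votes: Jonas 22, Ingrid 0, Aisha 40, Noah 26.
Aisha has the most first-place votes.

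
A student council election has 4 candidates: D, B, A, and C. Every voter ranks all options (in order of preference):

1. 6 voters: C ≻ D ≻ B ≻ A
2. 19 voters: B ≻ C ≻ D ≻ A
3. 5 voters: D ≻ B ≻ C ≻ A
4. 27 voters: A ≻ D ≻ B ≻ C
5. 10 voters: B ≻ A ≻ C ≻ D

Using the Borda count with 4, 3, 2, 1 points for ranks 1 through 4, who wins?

B

D: 6·3 + 19·2 + 5·4 + 27·3 + 10·1 = 167
B: 6·2 + 19·4 + 5·3 + 27·2 + 10·4 = 197
A: 6·1 + 19·1 + 5·1 + 27·4 + 10·3 = 168
C: 6·4 + 19·3 + 5·2 + 27·1 + 10·2 = 138
B has the highest Borda score (197).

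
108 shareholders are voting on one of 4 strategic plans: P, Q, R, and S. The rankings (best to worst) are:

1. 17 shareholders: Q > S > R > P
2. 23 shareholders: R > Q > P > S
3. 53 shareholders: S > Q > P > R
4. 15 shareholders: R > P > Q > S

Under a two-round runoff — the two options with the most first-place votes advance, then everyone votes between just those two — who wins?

S

Round 1 first-place votes: P 0, Q 17, R 38, S 53.
S and R advance.
Runoff: S is preferred to R by 70 voters; R by 38.
S wins the runoff.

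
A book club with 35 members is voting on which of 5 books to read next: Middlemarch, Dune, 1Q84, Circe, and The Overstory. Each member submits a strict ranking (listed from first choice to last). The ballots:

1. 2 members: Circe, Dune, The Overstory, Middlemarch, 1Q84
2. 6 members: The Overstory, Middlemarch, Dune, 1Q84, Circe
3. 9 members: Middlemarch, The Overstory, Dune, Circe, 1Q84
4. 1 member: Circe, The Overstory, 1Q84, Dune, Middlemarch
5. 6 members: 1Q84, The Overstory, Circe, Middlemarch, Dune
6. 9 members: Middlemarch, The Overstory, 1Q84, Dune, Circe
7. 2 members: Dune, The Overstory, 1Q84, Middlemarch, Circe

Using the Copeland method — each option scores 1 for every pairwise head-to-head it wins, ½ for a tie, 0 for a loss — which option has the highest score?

Middlemarch: beats Dune, 1Q84, Circe, and The Overstory → score 4.
Dune: beats 1Q84 and Circe; loses to Middlemarch and The Overstory → score 2.
1Q84: beats Circe; loses to Middlemarch, Dune, and The Overstory → score 1.
Circe: loses to Middlemarch, Dune, 1Q84, and The Overstory → score 0.
The Overstory: beats Dune, 1Q84, and Circe; loses to Middlemarch → score 3.
Middlemarch has the best pairwise record.

Middlemarch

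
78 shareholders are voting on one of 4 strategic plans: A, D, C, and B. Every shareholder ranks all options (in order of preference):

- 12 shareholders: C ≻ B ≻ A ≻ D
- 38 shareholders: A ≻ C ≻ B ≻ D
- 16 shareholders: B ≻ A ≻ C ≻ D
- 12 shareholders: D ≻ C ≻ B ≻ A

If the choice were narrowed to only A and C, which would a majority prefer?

A

Voters preferring A to C: 54; preferring C to A: 24.
A wins the head-to-head.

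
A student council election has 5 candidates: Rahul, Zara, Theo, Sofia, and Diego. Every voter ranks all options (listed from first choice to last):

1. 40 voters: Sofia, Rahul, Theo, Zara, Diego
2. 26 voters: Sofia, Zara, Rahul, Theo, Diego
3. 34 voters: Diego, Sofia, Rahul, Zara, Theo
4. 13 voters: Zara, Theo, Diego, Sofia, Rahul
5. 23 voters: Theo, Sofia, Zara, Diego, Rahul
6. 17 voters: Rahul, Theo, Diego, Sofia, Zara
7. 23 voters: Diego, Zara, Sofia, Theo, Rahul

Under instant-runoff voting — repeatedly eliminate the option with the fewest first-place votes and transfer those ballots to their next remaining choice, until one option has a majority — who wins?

Round 1: Rahul 17, Zara 13, Theo 23, Sofia 66, Diego 57. Eliminate Zara.
Round 2: Rahul 17, Theo 36, Sofia 66, Diego 57. Eliminate Rahul.
Round 3: Theo 53, Sofia 66, Diego 57. Eliminate Theo.
Round 4: Sofia 89, Diego 87. Sofia has a majority.

Sofia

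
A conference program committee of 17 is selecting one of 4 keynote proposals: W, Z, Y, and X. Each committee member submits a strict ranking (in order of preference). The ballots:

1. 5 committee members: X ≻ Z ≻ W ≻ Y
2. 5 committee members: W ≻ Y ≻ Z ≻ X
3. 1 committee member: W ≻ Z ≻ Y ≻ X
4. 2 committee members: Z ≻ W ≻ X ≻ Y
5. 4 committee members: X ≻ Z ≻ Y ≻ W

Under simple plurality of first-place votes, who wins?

X

First-place votes: W 6, Z 2, Y 0, X 9.
X has the most first-place votes.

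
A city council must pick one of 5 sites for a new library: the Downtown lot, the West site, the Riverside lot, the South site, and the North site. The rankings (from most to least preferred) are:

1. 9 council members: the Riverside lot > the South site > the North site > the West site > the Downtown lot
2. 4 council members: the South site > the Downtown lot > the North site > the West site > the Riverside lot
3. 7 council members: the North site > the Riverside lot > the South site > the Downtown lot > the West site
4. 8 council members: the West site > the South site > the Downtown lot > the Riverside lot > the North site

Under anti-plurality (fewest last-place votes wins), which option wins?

Last-place votes: the Downtown lot 9, the West site 7, the Riverside lot 4, the South site 0, the North site 8.
the South site is ranked last by the fewest voters, so the South site wins.

the South site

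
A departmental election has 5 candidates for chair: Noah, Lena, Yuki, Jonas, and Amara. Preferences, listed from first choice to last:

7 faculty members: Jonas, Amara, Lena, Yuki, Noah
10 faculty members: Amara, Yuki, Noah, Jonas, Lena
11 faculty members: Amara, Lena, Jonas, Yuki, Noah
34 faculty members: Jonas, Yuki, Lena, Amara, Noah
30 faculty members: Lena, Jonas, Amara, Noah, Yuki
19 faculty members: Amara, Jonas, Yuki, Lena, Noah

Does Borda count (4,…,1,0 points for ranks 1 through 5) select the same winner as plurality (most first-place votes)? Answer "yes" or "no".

Borda — scores: Noah 50, Lena 254, Yuki 188, Jonas 343, Amara 275. Winner: Jonas.
Plurality — first-place votes: Noah 0, Lena 30, Yuki 0, Jonas 41, Amara 40. Winner: Jonas.
The two methods agree.

yes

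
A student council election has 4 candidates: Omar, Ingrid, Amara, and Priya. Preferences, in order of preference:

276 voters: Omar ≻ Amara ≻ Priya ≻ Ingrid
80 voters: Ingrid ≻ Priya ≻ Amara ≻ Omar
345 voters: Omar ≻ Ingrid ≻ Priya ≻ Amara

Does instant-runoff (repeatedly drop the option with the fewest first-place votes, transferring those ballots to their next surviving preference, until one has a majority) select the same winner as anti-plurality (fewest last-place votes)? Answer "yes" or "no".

no

Instant-runoff — R1 Omar 621, Ingrid 80, Amara 0, Priya 0 (Omar winner). Winner: Omar.
Anti-plurality — last-place votes: Omar 80, Ingrid 276, Amara 345, Priya 0. Winner: Priya.
The two methods disagree.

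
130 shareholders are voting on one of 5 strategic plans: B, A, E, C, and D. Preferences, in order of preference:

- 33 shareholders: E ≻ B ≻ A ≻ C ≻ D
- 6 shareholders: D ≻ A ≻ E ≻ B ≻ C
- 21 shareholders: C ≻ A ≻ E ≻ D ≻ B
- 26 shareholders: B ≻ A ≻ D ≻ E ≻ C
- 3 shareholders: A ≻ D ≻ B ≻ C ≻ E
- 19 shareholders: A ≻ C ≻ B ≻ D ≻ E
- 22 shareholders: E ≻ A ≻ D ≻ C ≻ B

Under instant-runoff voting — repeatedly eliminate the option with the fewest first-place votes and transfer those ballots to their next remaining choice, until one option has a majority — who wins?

Round 1: B 26, A 22, E 55, C 21, D 6. Eliminate D.
Round 2: B 26, A 28, E 55, C 21. Eliminate C.
Round 3: B 26, A 49, E 55. Eliminate B.
Round 4: A 75, E 55. A has a majority.

A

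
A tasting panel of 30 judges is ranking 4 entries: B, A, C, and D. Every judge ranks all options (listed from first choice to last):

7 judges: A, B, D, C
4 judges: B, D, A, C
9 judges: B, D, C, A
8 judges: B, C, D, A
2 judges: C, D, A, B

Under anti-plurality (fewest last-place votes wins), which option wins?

D

Last-place votes: B 2, A 17, C 11, D 0.
D is ranked last by the fewest voters, so D wins.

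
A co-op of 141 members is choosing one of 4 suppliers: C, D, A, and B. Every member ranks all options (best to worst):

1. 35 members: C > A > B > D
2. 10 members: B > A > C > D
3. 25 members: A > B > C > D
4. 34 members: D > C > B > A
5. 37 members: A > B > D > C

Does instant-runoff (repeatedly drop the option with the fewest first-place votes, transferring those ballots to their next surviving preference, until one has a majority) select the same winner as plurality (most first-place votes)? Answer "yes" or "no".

yes

Instant-runoff — R1 C 35, D 34, A 62, B 10 (B out); R2 C 35, D 34, A 72 (A winner). Winner: A.
Plurality — first-place votes: C 35, D 34, A 62, B 10. Winner: A.
The two methods agree.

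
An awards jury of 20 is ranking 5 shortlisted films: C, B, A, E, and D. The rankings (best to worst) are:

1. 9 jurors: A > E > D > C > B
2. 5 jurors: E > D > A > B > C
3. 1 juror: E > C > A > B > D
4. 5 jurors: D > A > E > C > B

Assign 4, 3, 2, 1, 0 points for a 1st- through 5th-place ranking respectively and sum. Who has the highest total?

C: 9·1 + 5·0 + 1·3 + 5·1 = 17
B: 9·0 + 5·1 + 1·1 + 5·0 = 6
A: 9·4 + 5·2 + 1·2 + 5·3 = 63
E: 9·3 + 5·4 + 1·4 + 5·2 = 61
D: 9·2 + 5·3 + 1·0 + 5·4 = 53
A has the highest Borda score (63).

A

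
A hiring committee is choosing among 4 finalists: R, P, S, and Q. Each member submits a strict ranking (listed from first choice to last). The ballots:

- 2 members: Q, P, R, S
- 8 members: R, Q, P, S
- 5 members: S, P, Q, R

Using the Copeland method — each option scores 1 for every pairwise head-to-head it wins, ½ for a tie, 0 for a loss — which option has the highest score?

R

R: beats P, S, and Q → score 3.
P: beats S; loses to R and Q → score 1.
S: loses to R, P, and Q → score 0.
Q: beats P and S; loses to R → score 2.
R has the best pairwise record.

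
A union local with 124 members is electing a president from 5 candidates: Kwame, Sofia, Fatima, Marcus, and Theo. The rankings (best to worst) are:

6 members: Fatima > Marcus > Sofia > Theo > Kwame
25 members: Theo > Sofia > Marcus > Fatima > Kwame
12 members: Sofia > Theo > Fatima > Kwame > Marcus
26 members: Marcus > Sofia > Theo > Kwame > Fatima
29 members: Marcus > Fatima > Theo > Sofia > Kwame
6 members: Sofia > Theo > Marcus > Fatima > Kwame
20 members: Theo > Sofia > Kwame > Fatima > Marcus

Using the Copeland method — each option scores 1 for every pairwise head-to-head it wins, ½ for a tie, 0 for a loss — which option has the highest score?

Kwame: loses to Sofia, Fatima, Marcus, and Theo → score 0.
Sofia: beats Kwame, Fatima, and Marcus; loses to Theo → score 3.
Fatima: beats Kwame; loses to Sofia, Marcus, and Theo → score 1.
Marcus: beats Kwame and Fatima; loses to Sofia and Theo → score 2.
Theo: beats Kwame, Sofia, Fatima, and Marcus → score 4.
Theo has the best pairwise record.

Theo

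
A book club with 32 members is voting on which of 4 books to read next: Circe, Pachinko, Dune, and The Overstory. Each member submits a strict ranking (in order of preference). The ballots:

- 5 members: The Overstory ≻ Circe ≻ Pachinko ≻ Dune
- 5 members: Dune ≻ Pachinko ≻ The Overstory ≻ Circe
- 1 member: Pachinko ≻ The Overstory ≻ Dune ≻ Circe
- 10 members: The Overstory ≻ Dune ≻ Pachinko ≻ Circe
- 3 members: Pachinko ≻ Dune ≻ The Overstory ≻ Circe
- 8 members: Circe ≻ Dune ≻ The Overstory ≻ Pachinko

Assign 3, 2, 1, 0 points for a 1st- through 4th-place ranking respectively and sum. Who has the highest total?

Circe: 5·2 + 5·0 + 1·0 + 10·0 + 3·0 + 8·3 = 34
Pachinko: 5·1 + 5·2 + 1·3 + 10·1 + 3·3 + 8·0 = 37
Dune: 5·0 + 5·3 + 1·1 + 10·2 + 3·2 + 8·2 = 58
The Overstory: 5·3 + 5·1 + 1·2 + 10·3 + 3·1 + 8·1 = 63
The Overstory has the highest Borda score (63).

The Overstory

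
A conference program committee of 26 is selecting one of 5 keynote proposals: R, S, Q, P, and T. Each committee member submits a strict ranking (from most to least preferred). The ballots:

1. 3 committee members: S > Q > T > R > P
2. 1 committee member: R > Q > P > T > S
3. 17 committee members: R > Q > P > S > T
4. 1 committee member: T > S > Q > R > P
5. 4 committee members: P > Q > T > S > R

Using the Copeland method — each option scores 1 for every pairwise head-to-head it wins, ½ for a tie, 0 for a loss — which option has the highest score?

R: beats S, Q, P, and T → score 4.
S: beats T; loses to R, Q, and P → score 1.
Q: beats S, P, and T; loses to R → score 3.
P: beats S and T; loses to R and Q → score 2.
T: loses to R, S, Q, and P → score 0.
R has the best pairwise record.

R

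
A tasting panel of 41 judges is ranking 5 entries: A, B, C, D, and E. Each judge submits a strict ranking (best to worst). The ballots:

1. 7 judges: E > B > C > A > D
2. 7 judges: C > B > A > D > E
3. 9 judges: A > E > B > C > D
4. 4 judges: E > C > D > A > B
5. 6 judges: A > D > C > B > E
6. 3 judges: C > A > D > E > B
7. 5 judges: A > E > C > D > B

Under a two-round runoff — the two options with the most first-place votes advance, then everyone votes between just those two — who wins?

A

Round 1 first-place votes: A 20, B 0, C 10, D 0, E 11.
A and E advance.
Runoff: A is preferred to E by 30 voters; E by 11.
A wins the runoff.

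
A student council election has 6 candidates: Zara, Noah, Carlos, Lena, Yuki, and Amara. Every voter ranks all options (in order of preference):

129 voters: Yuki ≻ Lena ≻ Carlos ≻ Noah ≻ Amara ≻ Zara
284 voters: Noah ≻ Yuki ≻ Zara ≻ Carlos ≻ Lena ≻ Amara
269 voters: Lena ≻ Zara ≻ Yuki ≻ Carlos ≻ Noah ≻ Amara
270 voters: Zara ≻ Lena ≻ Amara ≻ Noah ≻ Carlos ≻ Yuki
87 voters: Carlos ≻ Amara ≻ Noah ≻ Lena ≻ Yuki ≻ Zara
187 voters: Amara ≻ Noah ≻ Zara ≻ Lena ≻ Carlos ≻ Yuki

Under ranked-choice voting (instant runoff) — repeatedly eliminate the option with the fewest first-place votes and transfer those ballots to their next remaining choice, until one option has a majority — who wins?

Lena

Round 1: Zara 270, Noah 284, Carlos 87, Lena 269, Yuki 129, Amara 187. Eliminate Carlos.
Round 2: Zara 270, Noah 284, Lena 269, Yuki 129, Amara 274. Eliminate Yuki.
Round 3: Zara 270, Noah 284, Lena 398, Amara 274. Eliminate Zara.
Round 4: Noah 284, Lena 668, Amara 274. Lena has a majority.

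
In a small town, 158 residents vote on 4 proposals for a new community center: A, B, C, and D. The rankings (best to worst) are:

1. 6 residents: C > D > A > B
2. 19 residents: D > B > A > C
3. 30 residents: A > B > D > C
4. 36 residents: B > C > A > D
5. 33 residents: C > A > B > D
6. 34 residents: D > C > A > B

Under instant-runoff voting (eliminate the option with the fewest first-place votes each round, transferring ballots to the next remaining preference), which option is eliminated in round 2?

C

Round 1: A 30, B 36, C 39, D 53. Eliminate A.
Round 2: B 66, C 39, D 53. Eliminate C.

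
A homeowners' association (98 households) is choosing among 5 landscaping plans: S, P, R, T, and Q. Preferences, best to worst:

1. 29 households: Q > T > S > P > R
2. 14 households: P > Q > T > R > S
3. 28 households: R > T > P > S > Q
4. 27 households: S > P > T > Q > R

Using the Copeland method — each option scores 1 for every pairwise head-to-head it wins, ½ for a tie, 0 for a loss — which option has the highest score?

S: beats P, R, and Q; loses to T → score 3.
P: beats R and Q; loses to S and T → score 2.
R: loses to S, P, T, and Q → score 0.
T: beats S, P, R, and Q → score 4.
Q: beats R; loses to S, P, and T → score 1.
T has the best pairwise record.

T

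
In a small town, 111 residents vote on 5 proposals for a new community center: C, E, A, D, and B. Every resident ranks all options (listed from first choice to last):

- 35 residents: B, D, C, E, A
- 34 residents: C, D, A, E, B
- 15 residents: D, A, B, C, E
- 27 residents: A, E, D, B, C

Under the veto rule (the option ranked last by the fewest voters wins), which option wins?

D

Last-place votes: C 27, E 15, A 35, D 0, B 34.
D is ranked last by the fewest voters, so D wins.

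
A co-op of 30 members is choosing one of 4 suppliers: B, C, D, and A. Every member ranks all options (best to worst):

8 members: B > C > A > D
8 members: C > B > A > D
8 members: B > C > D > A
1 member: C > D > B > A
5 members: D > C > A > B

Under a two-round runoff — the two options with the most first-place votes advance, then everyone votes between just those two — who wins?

B

Round 1 first-place votes: B 16, C 9, D 5, A 0.
B and C advance.
Runoff: B is preferred to C by 16 voters; C by 14.
B wins the runoff.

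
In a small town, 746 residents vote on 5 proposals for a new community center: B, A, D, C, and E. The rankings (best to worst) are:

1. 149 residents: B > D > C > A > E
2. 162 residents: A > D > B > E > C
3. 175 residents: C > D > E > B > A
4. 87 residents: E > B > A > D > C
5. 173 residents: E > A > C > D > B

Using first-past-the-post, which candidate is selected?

E

First-place votes: B 149, A 162, D 0, C 175, E 260.
E has the most first-place votes.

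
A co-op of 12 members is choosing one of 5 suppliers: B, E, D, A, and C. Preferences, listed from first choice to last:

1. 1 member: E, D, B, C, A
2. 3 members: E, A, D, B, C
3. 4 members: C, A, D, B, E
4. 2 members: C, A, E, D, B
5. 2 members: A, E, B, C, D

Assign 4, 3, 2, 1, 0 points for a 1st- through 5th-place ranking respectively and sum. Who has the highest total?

B: 1·2 + 3·1 + 4·1 + 2·0 + 2·2 = 13
E: 1·4 + 3·4 + 4·0 + 2·2 + 2·3 = 26
D: 1·3 + 3·2 + 4·2 + 2·1 + 2·0 = 19
A: 1·0 + 3·3 + 4·3 + 2·3 + 2·4 = 35
C: 1·1 + 3·0 + 4·4 + 2·4 + 2·1 = 27
A has the highest Borda score (35).

A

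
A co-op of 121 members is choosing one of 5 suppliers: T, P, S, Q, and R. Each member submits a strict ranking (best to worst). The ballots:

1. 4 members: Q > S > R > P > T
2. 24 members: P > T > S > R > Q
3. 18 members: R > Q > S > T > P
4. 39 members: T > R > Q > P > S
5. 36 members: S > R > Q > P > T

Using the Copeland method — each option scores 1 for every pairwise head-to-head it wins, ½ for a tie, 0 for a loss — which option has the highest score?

T

T: beats S, Q, and R; loses to P → score 3.
P: beats T and S; loses to Q and R → score 2.
S: beats R; loses to T, P, and Q → score 1.
Q: beats P and S; loses to T and R → score 2.
R: beats P and Q; loses to T and S → score 2.
T has the best pairwise record.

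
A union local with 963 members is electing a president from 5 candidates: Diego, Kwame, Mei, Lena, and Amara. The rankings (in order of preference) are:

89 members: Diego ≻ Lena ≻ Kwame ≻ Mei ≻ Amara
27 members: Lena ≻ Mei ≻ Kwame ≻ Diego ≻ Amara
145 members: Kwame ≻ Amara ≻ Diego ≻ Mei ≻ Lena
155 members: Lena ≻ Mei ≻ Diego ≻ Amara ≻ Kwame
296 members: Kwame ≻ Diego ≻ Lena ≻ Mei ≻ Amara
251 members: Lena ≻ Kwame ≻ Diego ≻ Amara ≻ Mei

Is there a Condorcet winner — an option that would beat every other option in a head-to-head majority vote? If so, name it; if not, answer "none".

Checking pairwise contests:
Kwame beats Diego 719–244.
Lena beats Kwame 522–441.
Diego beats Mei 781–182.
Diego beats Lena 530–433.
Diego beats Amara 818–145.
Every option loses at least one head-to-head, so there is no Condorcet winner.

none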